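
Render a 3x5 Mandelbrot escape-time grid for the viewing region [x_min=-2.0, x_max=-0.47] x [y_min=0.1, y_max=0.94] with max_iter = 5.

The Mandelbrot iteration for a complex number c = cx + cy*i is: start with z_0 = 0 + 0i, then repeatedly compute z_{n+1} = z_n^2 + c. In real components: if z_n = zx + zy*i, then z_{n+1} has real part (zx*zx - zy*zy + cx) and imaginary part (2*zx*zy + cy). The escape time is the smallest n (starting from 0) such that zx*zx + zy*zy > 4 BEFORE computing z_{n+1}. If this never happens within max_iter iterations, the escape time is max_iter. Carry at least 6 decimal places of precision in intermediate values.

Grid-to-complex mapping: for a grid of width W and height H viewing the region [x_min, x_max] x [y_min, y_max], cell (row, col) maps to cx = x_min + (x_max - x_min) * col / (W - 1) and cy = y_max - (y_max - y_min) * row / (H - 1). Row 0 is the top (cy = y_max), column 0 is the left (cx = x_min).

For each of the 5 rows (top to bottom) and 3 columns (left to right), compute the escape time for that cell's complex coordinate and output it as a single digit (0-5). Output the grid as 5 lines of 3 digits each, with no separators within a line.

Answer: 134
135
145
155
155

Derivation:
(row=0, col=0): c = -2.0000 + 0.9400i → escape time 1
(row=0, col=1): c = -1.2350 + 0.9400i → escape time 3
(row=0, col=2): c = -0.4700 + 0.9400i → escape time 4
(row=1, col=0): c = -2.0000 + 0.7300i → escape time 1
(row=1, col=1): c = -1.2350 + 0.7300i → escape time 3
(row=1, col=2): c = -0.4700 + 0.7300i → escape time 5
(row=2, col=0): c = -2.0000 + 0.5200i → escape time 1
(row=2, col=1): c = -1.2350 + 0.5200i → escape time 4
(row=2, col=2): c = -0.4700 + 0.5200i → escape time 5
(row=3, col=0): c = -2.0000 + 0.3100i → escape time 1
(row=3, col=1): c = -1.2350 + 0.3100i → escape time 5
(row=3, col=2): c = -0.4700 + 0.3100i → escape time 5
(row=4, col=0): c = -2.0000 + 0.1000i → escape time 1
(row=4, col=1): c = -1.2350 + 0.1000i → escape time 5
(row=4, col=2): c = -0.4700 + 0.1000i → escape time 5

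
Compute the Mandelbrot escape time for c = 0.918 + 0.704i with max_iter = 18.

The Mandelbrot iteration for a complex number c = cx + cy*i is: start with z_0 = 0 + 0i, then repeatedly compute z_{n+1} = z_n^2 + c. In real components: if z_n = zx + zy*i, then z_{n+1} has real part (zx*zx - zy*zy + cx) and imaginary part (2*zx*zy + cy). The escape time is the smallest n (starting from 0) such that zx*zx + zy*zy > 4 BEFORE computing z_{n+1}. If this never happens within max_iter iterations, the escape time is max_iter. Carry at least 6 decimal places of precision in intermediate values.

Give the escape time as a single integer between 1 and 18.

Answer: 2

Derivation:
z_0 = 0 + 0i, c = 0.9180 + 0.7040i
Iter 1: z = 0.9180 + 0.7040i, |z|^2 = 1.3383
Iter 2: z = 1.2651 + 1.9965i, |z|^2 = 5.5867
Escaped at iteration 2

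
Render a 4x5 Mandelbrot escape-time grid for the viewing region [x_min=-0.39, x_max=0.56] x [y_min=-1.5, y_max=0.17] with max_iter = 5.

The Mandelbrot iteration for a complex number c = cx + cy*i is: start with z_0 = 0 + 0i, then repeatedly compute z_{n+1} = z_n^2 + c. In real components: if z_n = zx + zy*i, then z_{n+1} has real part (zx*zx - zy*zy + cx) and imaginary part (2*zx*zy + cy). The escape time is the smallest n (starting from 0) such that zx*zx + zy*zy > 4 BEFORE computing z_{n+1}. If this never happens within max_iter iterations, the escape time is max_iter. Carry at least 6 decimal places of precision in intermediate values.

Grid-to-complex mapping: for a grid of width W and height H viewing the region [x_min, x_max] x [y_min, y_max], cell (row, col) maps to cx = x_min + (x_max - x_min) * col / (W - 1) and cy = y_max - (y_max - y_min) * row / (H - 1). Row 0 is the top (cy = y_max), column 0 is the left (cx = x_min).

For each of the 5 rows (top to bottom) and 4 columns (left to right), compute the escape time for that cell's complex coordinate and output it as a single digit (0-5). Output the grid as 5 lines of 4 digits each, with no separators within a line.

(row=0, col=0): c = -0.3900 + 0.1700i → escape time 5
(row=0, col=1): c = -0.0733 + 0.1700i → escape time 5
(row=0, col=2): c = 0.2433 + 0.1700i → escape time 5
(row=0, col=3): c = 0.5600 + 0.1700i → escape time 4
(row=1, col=0): c = -0.3900 + -0.2475i → escape time 5
(row=1, col=1): c = -0.0733 + -0.2475i → escape time 5
(row=1, col=2): c = 0.2433 + -0.2475i → escape time 5
(row=1, col=3): c = 0.5600 + -0.2475i → escape time 4
(row=2, col=0): c = -0.3900 + -0.6650i → escape time 5
(row=2, col=1): c = -0.0733 + -0.6650i → escape time 5
(row=2, col=2): c = 0.2433 + -0.6650i → escape time 5
(row=2, col=3): c = 0.5600 + -0.6650i → escape time 3
(row=3, col=0): c = -0.3900 + -1.0825i → escape time 4
(row=3, col=1): c = -0.0733 + -1.0825i → escape time 5
(row=3, col=2): c = 0.2433 + -1.0825i → escape time 3
(row=3, col=3): c = 0.5600 + -1.0825i → escape time 2
(row=4, col=0): c = -0.3900 + -1.5000i → escape time 2
(row=4, col=1): c = -0.0733 + -1.5000i → escape time 2
(row=4, col=2): c = 0.2433 + -1.5000i → escape time 2
(row=4, col=3): c = 0.5600 + -1.5000i → escape time 2

Answer: 5554
5554
5553
4532
2222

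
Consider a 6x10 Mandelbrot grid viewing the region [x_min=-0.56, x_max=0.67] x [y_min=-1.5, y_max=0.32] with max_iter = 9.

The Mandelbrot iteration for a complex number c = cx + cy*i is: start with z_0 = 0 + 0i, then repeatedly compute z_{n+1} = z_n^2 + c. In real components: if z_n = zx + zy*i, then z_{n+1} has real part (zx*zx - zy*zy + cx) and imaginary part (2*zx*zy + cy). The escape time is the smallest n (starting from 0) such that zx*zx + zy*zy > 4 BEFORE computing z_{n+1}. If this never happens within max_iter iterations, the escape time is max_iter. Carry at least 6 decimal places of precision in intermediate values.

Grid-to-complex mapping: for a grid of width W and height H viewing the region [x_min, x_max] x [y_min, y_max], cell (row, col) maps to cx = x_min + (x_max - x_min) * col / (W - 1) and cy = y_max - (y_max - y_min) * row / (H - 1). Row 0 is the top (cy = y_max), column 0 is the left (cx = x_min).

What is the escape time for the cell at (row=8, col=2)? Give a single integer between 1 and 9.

Answer: 2

Derivation:
z_0 = 0 + 0i, c = -0.0680 + -1.2978i
Iter 1: z = -0.0680 + -1.2978i, |z|^2 = 1.6889
Iter 2: z = -1.7476 + -1.1213i, |z|^2 = 4.3114
Escaped at iteration 2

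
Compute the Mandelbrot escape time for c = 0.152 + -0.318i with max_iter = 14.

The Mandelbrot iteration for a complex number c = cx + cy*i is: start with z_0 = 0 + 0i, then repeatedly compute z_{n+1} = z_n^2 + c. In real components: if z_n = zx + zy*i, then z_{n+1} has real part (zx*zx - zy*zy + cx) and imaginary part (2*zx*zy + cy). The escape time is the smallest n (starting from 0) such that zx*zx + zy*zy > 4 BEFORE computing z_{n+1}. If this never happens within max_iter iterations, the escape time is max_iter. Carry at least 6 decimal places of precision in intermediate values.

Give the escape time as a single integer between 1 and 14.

z_0 = 0 + 0i, c = 0.1520 + -0.3180i
Iter 1: z = 0.1520 + -0.3180i, |z|^2 = 0.1242
Iter 2: z = 0.0740 + -0.4147i, |z|^2 = 0.1774
Iter 3: z = -0.0145 + -0.3794i, |z|^2 = 0.1441
Iter 4: z = 0.0083 + -0.3070i, |z|^2 = 0.0943
Iter 5: z = 0.0578 + -0.3231i, |z|^2 = 0.1077
Iter 6: z = 0.0510 + -0.3554i, |z|^2 = 0.1289
Iter 7: z = 0.0283 + -0.3542i, |z|^2 = 0.1263
Iter 8: z = 0.0273 + -0.3381i, |z|^2 = 0.1150
Iter 9: z = 0.0385 + -0.3365i, |z|^2 = 0.1147
Iter 10: z = 0.0403 + -0.3439i, |z|^2 = 0.1199
Iter 11: z = 0.0354 + -0.3457i, |z|^2 = 0.1208
Iter 12: z = 0.0337 + -0.3425i, |z|^2 = 0.1184
Iter 13: z = 0.0359 + -0.3411i, |z|^2 = 0.1176

Answer: 14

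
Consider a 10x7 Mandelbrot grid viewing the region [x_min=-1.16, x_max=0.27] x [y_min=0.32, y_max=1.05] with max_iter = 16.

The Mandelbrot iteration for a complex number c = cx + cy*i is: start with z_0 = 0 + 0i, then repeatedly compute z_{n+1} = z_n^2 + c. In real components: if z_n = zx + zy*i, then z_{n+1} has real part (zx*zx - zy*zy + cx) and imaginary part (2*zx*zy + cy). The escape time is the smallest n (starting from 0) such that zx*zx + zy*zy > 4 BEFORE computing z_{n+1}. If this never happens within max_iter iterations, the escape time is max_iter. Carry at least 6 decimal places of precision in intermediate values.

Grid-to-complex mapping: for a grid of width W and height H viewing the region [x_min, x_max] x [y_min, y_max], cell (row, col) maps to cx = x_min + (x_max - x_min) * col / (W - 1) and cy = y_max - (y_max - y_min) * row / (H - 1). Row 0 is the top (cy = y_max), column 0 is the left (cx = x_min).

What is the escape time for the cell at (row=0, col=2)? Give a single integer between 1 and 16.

z_0 = 0 + 0i, c = -0.8422 + 1.0500i
Iter 1: z = -0.8422 + 1.0500i, |z|^2 = 1.8118
Iter 2: z = -1.2354 + -0.7187i, |z|^2 = 2.0427
Iter 3: z = 0.1675 + 2.8257i, |z|^2 = 8.0124
Escaped at iteration 3

Answer: 3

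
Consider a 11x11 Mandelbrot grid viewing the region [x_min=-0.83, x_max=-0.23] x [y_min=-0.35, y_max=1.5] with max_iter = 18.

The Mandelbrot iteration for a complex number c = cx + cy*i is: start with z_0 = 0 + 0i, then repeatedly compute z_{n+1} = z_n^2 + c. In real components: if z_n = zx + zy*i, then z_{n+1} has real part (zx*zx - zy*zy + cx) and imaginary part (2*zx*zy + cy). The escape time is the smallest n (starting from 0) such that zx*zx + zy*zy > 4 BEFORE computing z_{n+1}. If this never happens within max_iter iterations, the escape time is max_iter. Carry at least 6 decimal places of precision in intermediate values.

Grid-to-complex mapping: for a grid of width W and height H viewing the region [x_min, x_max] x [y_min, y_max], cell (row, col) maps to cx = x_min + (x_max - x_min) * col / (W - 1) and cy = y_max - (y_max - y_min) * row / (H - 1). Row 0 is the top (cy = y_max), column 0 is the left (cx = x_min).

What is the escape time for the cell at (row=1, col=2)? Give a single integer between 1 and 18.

Answer: 2

Derivation:
z_0 = 0 + 0i, c = -0.7100 + 1.3150i
Iter 1: z = -0.7100 + 1.3150i, |z|^2 = 2.2333
Iter 2: z = -1.9351 + -0.5523i, |z|^2 = 4.0497
Escaped at iteration 2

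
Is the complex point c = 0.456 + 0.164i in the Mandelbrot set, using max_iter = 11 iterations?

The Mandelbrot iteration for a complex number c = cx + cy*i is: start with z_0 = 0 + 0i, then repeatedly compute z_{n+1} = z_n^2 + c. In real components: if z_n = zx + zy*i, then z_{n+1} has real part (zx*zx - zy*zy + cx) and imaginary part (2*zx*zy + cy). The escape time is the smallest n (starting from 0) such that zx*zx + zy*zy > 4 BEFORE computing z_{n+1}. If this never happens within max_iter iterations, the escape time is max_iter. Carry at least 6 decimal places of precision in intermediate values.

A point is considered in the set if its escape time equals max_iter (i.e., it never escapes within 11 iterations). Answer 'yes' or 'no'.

Answer: no

Derivation:
z_0 = 0 + 0i, c = 0.4560 + 0.1640i
Iter 1: z = 0.4560 + 0.1640i, |z|^2 = 0.2348
Iter 2: z = 0.6370 + 0.3136i, |z|^2 = 0.5041
Iter 3: z = 0.7635 + 0.5635i, |z|^2 = 0.9005
Iter 4: z = 0.7214 + 1.0245i, |z|^2 = 1.5699
Iter 5: z = -0.0732 + 1.6421i, |z|^2 = 2.7018
Iter 6: z = -2.2351 + -0.0763i, |z|^2 = 5.0013
Escaped at iteration 6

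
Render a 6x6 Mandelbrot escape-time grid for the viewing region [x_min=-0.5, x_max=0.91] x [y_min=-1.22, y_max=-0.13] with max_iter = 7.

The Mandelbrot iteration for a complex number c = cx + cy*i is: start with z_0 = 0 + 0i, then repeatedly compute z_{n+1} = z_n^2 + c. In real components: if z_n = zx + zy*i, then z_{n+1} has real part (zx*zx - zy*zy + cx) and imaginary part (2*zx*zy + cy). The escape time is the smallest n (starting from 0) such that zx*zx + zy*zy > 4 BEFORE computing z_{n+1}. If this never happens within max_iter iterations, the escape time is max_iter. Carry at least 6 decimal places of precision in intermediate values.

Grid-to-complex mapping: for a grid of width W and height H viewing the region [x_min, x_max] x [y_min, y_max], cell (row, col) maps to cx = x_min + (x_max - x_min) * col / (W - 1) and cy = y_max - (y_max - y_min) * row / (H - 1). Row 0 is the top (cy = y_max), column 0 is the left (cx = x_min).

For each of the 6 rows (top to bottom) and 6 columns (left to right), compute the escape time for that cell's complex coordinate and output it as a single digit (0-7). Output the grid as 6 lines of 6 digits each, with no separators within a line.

(row=0, col=0): c = -0.5000 + -0.1300i → escape time 7
(row=0, col=1): c = -0.2180 + -0.1300i → escape time 7
(row=0, col=2): c = 0.0640 + -0.1300i → escape time 7
(row=0, col=3): c = 0.3460 + -0.1300i → escape time 7
(row=0, col=4): c = 0.6280 + -0.1300i → escape time 4
(row=0, col=5): c = 0.9100 + -0.1300i → escape time 3
(row=1, col=0): c = -0.5000 + -0.3480i → escape time 7
(row=1, col=1): c = -0.2180 + -0.3480i → escape time 7
(row=1, col=2): c = 0.0640 + -0.3480i → escape time 7
(row=1, col=3): c = 0.3460 + -0.3480i → escape time 7
(row=1, col=4): c = 0.6280 + -0.3480i → escape time 4
(row=1, col=5): c = 0.9100 + -0.3480i → escape time 3
(row=2, col=0): c = -0.5000 + -0.5660i → escape time 7
(row=2, col=1): c = -0.2180 + -0.5660i → escape time 7
(row=2, col=2): c = 0.0640 + -0.5660i → escape time 7
(row=2, col=3): c = 0.3460 + -0.5660i → escape time 7
(row=2, col=4): c = 0.6280 + -0.5660i → escape time 3
(row=2, col=5): c = 0.9100 + -0.5660i → escape time 2
(row=3, col=0): c = -0.5000 + -0.7840i → escape time 6
(row=3, col=1): c = -0.2180 + -0.7840i → escape time 7
(row=3, col=2): c = 0.0640 + -0.7840i → escape time 7
(row=3, col=3): c = 0.3460 + -0.7840i → escape time 4
(row=3, col=4): c = 0.6280 + -0.7840i → escape time 3
(row=3, col=5): c = 0.9100 + -0.7840i → escape time 2
(row=4, col=0): c = -0.5000 + -1.0020i → escape time 4
(row=4, col=1): c = -0.2180 + -1.0020i → escape time 7
(row=4, col=2): c = 0.0640 + -1.0020i → escape time 4
(row=4, col=3): c = 0.3460 + -1.0020i → escape time 3
(row=4, col=4): c = 0.6280 + -1.0020i → escape time 2
(row=4, col=5): c = 0.9100 + -1.0020i → escape time 2
(row=5, col=0): c = -0.5000 + -1.2200i → escape time 3
(row=5, col=1): c = -0.2180 + -1.2200i → escape time 3
(row=5, col=2): c = 0.0640 + -1.2200i → escape time 3
(row=5, col=3): c = 0.3460 + -1.2200i → escape time 2
(row=5, col=4): c = 0.6280 + -1.2200i → escape time 2
(row=5, col=5): c = 0.9100 + -1.2200i → escape time 2

Answer: 777743
777743
777732
677432
474322
333222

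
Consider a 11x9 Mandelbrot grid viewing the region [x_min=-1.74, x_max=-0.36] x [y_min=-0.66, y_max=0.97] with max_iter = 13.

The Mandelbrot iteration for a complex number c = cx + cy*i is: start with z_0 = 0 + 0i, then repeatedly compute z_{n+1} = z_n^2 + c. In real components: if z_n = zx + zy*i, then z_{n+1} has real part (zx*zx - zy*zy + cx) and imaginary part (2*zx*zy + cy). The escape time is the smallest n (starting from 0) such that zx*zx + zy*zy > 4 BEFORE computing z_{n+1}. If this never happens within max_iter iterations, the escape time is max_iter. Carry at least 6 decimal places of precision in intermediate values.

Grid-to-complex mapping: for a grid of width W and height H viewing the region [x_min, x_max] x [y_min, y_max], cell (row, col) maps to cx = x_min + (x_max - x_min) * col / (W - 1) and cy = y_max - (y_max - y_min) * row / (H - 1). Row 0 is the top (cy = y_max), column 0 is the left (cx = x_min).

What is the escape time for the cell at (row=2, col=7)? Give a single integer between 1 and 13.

z_0 = 0 + 0i, c = -0.7740 + 0.5625i
Iter 1: z = -0.7740 + 0.5625i, |z|^2 = 0.9155
Iter 2: z = -0.4913 + -0.3083i, |z|^2 = 0.3364
Iter 3: z = -0.6276 + 0.8654i, |z|^2 = 1.1428
Iter 4: z = -1.1290 + -0.5238i, |z|^2 = 1.5490
Iter 5: z = 0.2264 + 1.7452i, |z|^2 = 3.0970
Iter 6: z = -3.7686 + 1.3526i, |z|^2 = 16.0316
Escaped at iteration 6

Answer: 6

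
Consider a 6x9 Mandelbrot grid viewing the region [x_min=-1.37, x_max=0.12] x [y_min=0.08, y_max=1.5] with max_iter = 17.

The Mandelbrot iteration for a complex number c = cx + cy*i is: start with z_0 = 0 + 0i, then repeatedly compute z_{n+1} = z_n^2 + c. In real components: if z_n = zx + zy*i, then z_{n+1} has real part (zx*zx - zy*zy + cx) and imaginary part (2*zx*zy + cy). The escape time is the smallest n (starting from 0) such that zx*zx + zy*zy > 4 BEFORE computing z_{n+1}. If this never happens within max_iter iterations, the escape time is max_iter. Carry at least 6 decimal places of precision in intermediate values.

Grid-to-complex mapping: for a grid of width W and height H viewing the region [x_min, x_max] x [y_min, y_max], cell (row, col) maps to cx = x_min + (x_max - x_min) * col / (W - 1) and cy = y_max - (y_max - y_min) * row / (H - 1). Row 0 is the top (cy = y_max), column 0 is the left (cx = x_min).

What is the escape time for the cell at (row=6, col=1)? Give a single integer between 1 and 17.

z_0 = 0 + 0i, c = -1.0720 + 0.4350i
Iter 1: z = -1.0720 + 0.4350i, |z|^2 = 1.3384
Iter 2: z = -0.1120 + -0.4976i, |z|^2 = 0.2602
Iter 3: z = -1.3071 + 0.5465i, |z|^2 = 2.0072
Iter 4: z = 0.3378 + -0.9937i, |z|^2 = 1.1015
Iter 5: z = -1.9453 + -0.2364i, |z|^2 = 3.8400
Iter 6: z = 2.6563 + 1.3546i, |z|^2 = 8.8907
Escaped at iteration 6

Answer: 6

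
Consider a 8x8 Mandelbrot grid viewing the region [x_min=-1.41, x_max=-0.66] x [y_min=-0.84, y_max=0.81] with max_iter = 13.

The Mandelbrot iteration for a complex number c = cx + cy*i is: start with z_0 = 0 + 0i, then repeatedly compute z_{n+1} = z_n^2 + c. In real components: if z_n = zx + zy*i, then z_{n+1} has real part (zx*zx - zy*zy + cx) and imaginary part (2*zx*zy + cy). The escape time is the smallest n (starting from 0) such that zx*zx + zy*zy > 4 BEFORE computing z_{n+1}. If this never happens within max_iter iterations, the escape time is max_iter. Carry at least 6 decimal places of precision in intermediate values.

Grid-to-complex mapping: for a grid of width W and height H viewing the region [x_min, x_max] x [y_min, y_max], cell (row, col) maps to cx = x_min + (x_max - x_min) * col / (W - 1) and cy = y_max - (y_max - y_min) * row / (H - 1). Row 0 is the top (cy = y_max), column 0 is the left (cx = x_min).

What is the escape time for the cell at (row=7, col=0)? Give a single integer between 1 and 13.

Answer: 3

Derivation:
z_0 = 0 + 0i, c = -1.4100 + -0.8400i
Iter 1: z = -1.4100 + -0.8400i, |z|^2 = 2.6937
Iter 2: z = -0.1275 + 1.5288i, |z|^2 = 2.3535
Iter 3: z = -3.7310 + -1.2298i, |z|^2 = 15.4327
Escaped at iteration 3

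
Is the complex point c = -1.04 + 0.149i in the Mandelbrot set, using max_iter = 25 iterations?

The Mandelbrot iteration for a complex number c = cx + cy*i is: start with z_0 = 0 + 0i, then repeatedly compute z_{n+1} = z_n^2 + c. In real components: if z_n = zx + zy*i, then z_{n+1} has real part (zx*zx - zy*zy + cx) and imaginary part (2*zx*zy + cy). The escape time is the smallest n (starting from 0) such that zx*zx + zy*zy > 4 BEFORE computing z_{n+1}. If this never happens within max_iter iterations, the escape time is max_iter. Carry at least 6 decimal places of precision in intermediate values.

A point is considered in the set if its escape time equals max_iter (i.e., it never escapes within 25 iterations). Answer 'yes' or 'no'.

Answer: yes

Derivation:
z_0 = 0 + 0i, c = -1.0400 + 0.1490i
Iter 1: z = -1.0400 + 0.1490i, |z|^2 = 1.1038
Iter 2: z = 0.0194 + -0.1609i, |z|^2 = 0.0263
Iter 3: z = -1.0655 + 0.1428i, |z|^2 = 1.1557
Iter 4: z = 0.0750 + -0.1552i, |z|^2 = 0.0297
Iter 5: z = -1.0585 + 0.1257i, |z|^2 = 1.1362
Iter 6: z = 0.0646 + -0.1172i, |z|^2 = 0.0179
Iter 7: z = -1.0496 + 0.1339i, |z|^2 = 1.1195
Iter 8: z = 0.0437 + -0.1320i, |z|^2 = 0.0193
Iter 9: z = -1.0555 + 0.1375i, |z|^2 = 1.1330
Iter 10: z = 0.0552 + -0.1412i, |z|^2 = 0.0230
Iter 11: z = -1.0569 + 0.1334i, |z|^2 = 1.1348
Iter 12: z = 0.0592 + -0.1330i, |z|^2 = 0.0212
Iter 13: z = -1.0542 + 0.1332i, |z|^2 = 1.1290
Iter 14: z = 0.0535 + -0.1319i, |z|^2 = 0.0203
Iter 15: z = -1.0545 + 0.1349i, |z|^2 = 1.1302
Iter 16: z = 0.0539 + -0.1355i, |z|^2 = 0.0213
Iter 17: z = -1.0554 + 0.1344i, |z|^2 = 1.1320
Iter 18: z = 0.0559 + -0.1347i, |z|^2 = 0.0213
Iter 19: z = -1.0550 + 0.1339i, |z|^2 = 1.1310
Iter 20: z = 0.0551 + -0.1336i, |z|^2 = 0.0209
Iter 21: z = -1.0548 + 0.1343i, |z|^2 = 1.1307
Iter 22: z = 0.0546 + -0.1343i, |z|^2 = 0.0210
Iter 23: z = -1.0550 + 0.1343i, |z|^2 = 1.1312
Iter 24: z = 0.0551 + -0.1345i, |z|^2 = 0.0211
Did not escape in 25 iterations → in set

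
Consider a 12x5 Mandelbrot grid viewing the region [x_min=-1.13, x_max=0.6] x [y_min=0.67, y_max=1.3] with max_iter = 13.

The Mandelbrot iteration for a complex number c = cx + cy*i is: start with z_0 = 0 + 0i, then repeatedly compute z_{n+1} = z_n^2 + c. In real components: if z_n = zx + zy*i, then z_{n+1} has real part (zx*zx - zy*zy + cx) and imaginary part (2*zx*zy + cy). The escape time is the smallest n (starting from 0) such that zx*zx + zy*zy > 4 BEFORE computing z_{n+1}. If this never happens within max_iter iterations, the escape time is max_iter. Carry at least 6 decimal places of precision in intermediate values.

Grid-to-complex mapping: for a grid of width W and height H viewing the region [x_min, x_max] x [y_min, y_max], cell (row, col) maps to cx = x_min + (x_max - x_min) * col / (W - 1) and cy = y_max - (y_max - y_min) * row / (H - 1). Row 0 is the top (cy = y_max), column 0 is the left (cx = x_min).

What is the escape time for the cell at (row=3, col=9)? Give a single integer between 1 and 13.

Answer: 4

Derivation:
z_0 = 0 + 0i, c = 0.2855 + 0.8275i
Iter 1: z = 0.2855 + 0.8275i, |z|^2 = 0.7662
Iter 2: z = -0.3178 + 1.2999i, |z|^2 = 1.7908
Iter 3: z = -1.3033 + 0.0012i, |z|^2 = 1.6987
Iter 4: z = 1.9842 + 0.8243i, |z|^2 = 4.6164
Escaped at iteration 4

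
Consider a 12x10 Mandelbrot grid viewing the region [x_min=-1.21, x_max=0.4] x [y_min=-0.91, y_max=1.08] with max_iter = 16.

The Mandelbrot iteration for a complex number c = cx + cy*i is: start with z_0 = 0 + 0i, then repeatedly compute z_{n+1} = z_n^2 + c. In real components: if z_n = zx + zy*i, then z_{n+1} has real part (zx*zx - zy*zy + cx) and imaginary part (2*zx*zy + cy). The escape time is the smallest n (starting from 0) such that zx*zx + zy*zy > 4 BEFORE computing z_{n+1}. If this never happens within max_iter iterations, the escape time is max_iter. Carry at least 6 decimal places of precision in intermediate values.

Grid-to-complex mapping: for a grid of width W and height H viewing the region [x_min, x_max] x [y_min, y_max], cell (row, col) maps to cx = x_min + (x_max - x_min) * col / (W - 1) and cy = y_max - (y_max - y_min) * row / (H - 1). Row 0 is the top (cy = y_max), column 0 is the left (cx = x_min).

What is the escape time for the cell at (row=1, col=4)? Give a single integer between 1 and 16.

Answer: 4

Derivation:
z_0 = 0 + 0i, c = -0.6245 + 0.8589i
Iter 1: z = -0.6245 + 0.8589i, |z|^2 = 1.1277
Iter 2: z = -0.9722 + -0.2139i, |z|^2 = 0.9909
Iter 3: z = 0.2748 + 1.2749i, |z|^2 = 1.7008
Iter 4: z = -2.1743 + 1.5596i, |z|^2 = 7.1600
Escaped at iteration 4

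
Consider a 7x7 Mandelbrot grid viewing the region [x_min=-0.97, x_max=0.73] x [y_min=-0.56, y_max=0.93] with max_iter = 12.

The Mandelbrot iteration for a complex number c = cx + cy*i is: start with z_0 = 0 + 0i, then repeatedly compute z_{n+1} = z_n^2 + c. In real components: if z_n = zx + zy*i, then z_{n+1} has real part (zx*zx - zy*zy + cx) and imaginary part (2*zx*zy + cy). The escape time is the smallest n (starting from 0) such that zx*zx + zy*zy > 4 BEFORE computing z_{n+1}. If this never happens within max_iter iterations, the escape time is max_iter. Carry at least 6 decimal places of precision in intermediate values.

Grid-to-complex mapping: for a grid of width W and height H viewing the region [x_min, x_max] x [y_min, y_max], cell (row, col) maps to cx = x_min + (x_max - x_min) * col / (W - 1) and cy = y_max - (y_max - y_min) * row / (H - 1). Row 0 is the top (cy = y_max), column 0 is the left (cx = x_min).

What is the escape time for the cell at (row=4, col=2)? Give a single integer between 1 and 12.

z_0 = 0 + 0i, c = -0.4033 + -0.0633i
Iter 1: z = -0.4033 + -0.0633i, |z|^2 = 0.1667
Iter 2: z = -0.2447 + -0.0122i, |z|^2 = 0.0600
Iter 3: z = -0.3436 + -0.0573i, |z|^2 = 0.1214
Iter 4: z = -0.2885 + -0.0239i, |z|^2 = 0.0838
Iter 5: z = -0.3206 + -0.0495i, |z|^2 = 0.1053
Iter 6: z = -0.3030 + -0.0316i, |z|^2 = 0.0928
Iter 7: z = -0.3125 + -0.0442i, |z|^2 = 0.0996
Iter 8: z = -0.3076 + -0.0357i, |z|^2 = 0.0959
Iter 9: z = -0.3100 + -0.0414i, |z|^2 = 0.0978
Iter 10: z = -0.3090 + -0.0377i, |z|^2 = 0.0969
Iter 11: z = -0.3093 + -0.0400i, |z|^2 = 0.0973

Answer: 12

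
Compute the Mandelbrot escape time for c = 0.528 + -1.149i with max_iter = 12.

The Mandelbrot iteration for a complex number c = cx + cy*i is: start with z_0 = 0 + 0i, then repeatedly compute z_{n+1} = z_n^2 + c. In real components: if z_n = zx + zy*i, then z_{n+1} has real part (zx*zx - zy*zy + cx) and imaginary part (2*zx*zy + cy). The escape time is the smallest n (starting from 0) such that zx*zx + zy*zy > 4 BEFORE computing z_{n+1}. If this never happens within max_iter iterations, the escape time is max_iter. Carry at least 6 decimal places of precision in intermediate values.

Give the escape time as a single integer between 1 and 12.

z_0 = 0 + 0i, c = 0.5280 + -1.1490i
Iter 1: z = 0.5280 + -1.1490i, |z|^2 = 1.5990
Iter 2: z = -0.5134 + -2.3623i, |z|^2 = 5.8443
Escaped at iteration 2

Answer: 2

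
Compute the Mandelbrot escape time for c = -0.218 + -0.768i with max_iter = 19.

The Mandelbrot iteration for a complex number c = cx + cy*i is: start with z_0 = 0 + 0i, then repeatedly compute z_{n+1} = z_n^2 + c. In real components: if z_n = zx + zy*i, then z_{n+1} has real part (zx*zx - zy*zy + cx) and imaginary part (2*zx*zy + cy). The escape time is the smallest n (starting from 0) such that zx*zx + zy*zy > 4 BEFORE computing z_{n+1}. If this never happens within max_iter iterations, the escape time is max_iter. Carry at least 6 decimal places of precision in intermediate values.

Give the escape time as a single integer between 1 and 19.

z_0 = 0 + 0i, c = -0.2180 + -0.7680i
Iter 1: z = -0.2180 + -0.7680i, |z|^2 = 0.6373
Iter 2: z = -0.7603 + -0.4332i, |z|^2 = 0.7657
Iter 3: z = 0.1724 + -0.1093i, |z|^2 = 0.0417
Iter 4: z = -0.2002 + -0.8057i, |z|^2 = 0.6893
Iter 5: z = -0.8271 + -0.4454i, |z|^2 = 0.8824
Iter 6: z = 0.2677 + -0.0313i, |z|^2 = 0.0727
Iter 7: z = -0.1473 + -0.7848i, |z|^2 = 0.6376
Iter 8: z = -0.8122 + -0.5368i, |z|^2 = 0.9478
Iter 9: z = 0.1534 + 0.1039i, |z|^2 = 0.0343
Iter 10: z = -0.2053 + -0.7361i, |z|^2 = 0.5840
Iter 11: z = -0.7177 + -0.4658i, |z|^2 = 0.7321
Iter 12: z = 0.0801 + -0.0993i, |z|^2 = 0.0163
Iter 13: z = -0.2214 + -0.7839i, |z|^2 = 0.6636
Iter 14: z = -0.7835 + -0.4208i, |z|^2 = 0.7909
Iter 15: z = 0.2188 + -0.1086i, |z|^2 = 0.0597
Iter 16: z = -0.1819 + -0.8155i, |z|^2 = 0.6982
Iter 17: z = -0.8500 + -0.4713i, |z|^2 = 0.9446
Iter 18: z = 0.2824 + 0.0331i, |z|^2 = 0.0808

Answer: 19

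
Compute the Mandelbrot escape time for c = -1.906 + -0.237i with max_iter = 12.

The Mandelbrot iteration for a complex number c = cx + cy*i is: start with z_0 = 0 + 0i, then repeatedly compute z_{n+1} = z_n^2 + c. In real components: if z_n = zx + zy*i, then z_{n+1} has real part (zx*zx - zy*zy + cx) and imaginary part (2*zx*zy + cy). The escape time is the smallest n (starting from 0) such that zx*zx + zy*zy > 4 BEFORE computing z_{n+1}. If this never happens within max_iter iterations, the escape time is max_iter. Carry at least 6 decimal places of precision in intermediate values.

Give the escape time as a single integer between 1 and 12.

Answer: 3

Derivation:
z_0 = 0 + 0i, c = -1.9060 + -0.2370i
Iter 1: z = -1.9060 + -0.2370i, |z|^2 = 3.6890
Iter 2: z = 1.6707 + 0.6664i, |z|^2 = 3.2353
Iter 3: z = 0.4410 + 1.9898i, |z|^2 = 4.1538
Escaped at iteration 3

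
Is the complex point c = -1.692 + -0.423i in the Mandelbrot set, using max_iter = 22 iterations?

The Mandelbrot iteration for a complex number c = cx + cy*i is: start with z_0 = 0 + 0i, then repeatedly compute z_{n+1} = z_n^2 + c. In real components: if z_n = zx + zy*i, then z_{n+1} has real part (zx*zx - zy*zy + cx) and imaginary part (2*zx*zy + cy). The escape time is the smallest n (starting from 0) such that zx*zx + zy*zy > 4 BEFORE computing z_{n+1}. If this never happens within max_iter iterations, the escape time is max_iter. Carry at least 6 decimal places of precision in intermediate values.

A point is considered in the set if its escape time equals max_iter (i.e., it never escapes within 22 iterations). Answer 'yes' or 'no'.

Answer: no

Derivation:
z_0 = 0 + 0i, c = -1.6920 + -0.4230i
Iter 1: z = -1.6920 + -0.4230i, |z|^2 = 3.0418
Iter 2: z = 0.9919 + 1.0084i, |z|^2 = 2.0009
Iter 3: z = -1.7250 + 1.5776i, |z|^2 = 5.4644
Escaped at iteration 3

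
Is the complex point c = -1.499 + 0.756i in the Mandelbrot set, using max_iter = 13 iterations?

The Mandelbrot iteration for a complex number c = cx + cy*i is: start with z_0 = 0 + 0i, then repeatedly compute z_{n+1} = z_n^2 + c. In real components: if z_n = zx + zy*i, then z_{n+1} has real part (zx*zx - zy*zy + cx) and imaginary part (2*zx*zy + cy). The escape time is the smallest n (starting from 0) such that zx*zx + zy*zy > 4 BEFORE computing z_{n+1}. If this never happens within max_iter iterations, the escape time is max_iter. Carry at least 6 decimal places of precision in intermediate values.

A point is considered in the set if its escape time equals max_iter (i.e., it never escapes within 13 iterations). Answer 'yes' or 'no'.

z_0 = 0 + 0i, c = -1.4990 + 0.7560i
Iter 1: z = -1.4990 + 0.7560i, |z|^2 = 2.8185
Iter 2: z = 0.1765 + -1.5105i, |z|^2 = 2.3127
Iter 3: z = -3.7494 + 0.2229i, |z|^2 = 14.1079
Escaped at iteration 3

Answer: no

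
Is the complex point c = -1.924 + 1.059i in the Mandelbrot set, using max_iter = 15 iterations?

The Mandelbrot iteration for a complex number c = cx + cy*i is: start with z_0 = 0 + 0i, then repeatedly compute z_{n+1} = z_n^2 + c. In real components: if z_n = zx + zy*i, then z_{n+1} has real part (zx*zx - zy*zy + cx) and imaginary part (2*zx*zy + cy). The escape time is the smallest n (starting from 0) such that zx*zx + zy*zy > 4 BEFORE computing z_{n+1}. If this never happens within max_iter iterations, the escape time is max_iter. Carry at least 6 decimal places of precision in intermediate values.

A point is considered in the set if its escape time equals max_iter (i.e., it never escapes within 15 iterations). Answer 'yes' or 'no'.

z_0 = 0 + 0i, c = -1.9240 + 1.0590i
Iter 1: z = -1.9240 + 1.0590i, |z|^2 = 4.8233
Escaped at iteration 1

Answer: no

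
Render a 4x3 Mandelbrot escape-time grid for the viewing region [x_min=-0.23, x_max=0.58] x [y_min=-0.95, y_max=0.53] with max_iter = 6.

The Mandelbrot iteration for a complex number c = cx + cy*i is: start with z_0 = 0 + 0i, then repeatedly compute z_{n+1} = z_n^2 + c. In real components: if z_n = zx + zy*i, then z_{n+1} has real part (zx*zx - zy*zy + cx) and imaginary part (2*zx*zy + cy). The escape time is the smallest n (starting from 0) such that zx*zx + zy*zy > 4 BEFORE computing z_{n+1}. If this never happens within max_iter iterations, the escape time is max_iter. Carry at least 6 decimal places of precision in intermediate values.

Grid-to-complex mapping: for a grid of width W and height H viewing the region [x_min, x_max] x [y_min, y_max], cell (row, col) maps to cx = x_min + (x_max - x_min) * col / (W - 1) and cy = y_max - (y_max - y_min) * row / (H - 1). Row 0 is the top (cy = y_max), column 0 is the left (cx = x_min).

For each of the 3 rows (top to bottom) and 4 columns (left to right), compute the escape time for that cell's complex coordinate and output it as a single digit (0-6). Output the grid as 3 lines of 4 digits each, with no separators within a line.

Answer: 6663
6664
6642

Derivation:
(row=0, col=0): c = -0.2300 + 0.5300i → escape time 6
(row=0, col=1): c = 0.0400 + 0.5300i → escape time 6
(row=0, col=2): c = 0.3100 + 0.5300i → escape time 6
(row=0, col=3): c = 0.5800 + 0.5300i → escape time 3
(row=1, col=0): c = -0.2300 + -0.2100i → escape time 6
(row=1, col=1): c = 0.0400 + -0.2100i → escape time 6
(row=1, col=2): c = 0.3100 + -0.2100i → escape time 6
(row=1, col=3): c = 0.5800 + -0.2100i → escape time 4
(row=2, col=0): c = -0.2300 + -0.9500i → escape time 6
(row=2, col=1): c = 0.0400 + -0.9500i → escape time 6
(row=2, col=2): c = 0.3100 + -0.9500i → escape time 4
(row=2, col=3): c = 0.5800 + -0.9500i → escape time 2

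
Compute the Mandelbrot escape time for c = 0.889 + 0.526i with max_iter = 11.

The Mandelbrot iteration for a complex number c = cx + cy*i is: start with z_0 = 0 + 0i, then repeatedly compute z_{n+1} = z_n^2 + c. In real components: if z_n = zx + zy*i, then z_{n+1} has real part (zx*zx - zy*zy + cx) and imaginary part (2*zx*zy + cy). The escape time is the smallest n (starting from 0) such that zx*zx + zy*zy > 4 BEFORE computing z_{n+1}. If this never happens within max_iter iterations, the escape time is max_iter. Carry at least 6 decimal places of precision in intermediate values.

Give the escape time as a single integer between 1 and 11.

z_0 = 0 + 0i, c = 0.8890 + 0.5260i
Iter 1: z = 0.8890 + 0.5260i, |z|^2 = 1.0670
Iter 2: z = 1.4026 + 1.4612i, |z|^2 = 4.1026
Escaped at iteration 2

Answer: 2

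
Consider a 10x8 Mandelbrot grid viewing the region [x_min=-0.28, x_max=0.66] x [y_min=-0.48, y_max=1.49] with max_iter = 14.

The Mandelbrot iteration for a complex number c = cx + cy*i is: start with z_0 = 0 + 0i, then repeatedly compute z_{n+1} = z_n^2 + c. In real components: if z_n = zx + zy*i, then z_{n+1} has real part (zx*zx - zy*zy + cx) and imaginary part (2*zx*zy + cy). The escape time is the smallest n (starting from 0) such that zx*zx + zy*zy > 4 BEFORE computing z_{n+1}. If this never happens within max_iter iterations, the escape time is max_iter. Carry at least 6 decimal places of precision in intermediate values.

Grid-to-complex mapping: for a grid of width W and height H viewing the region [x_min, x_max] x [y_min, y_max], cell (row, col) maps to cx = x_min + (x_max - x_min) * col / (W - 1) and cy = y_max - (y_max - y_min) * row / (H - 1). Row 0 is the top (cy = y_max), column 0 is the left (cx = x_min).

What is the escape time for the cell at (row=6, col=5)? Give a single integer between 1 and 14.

Answer: 14

Derivation:
z_0 = 0 + 0i, c = 0.2422 + -0.1986i
Iter 1: z = 0.2422 + -0.1986i, |z|^2 = 0.0981
Iter 2: z = 0.2615 + -0.2948i, |z|^2 = 0.1553
Iter 3: z = 0.2237 + -0.3527i, |z|^2 = 0.1744
Iter 4: z = 0.1679 + -0.3564i, |z|^2 = 0.1552
Iter 5: z = 0.1434 + -0.3182i, |z|^2 = 0.1218
Iter 6: z = 0.1615 + -0.2898i, |z|^2 = 0.1101
Iter 7: z = 0.1843 + -0.2922i, |z|^2 = 0.1194
Iter 8: z = 0.1908 + -0.3063i, |z|^2 = 0.1302
Iter 9: z = 0.1848 + -0.3155i, |z|^2 = 0.1337
Iter 10: z = 0.1769 + -0.3152i, |z|^2 = 0.1306
Iter 11: z = 0.1742 + -0.3101i, |z|^2 = 0.1265
Iter 12: z = 0.1764 + -0.3066i, |z|^2 = 0.1251
Iter 13: z = 0.1794 + -0.3067i, |z|^2 = 0.1263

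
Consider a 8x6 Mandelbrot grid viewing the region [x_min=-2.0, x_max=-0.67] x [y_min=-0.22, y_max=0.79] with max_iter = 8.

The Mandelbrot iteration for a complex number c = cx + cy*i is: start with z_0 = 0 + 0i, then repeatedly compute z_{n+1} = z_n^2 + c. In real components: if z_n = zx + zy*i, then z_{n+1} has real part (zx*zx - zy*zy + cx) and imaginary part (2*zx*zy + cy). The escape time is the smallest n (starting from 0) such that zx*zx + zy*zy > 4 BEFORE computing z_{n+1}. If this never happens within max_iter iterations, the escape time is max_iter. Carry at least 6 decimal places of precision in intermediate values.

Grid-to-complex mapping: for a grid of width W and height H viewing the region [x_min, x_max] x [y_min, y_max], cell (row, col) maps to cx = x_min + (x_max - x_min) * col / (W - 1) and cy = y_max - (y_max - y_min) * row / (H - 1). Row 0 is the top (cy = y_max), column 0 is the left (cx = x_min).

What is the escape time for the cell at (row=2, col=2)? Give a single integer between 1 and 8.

z_0 = 0 + 0i, c = -1.6200 + 0.3860i
Iter 1: z = -1.6200 + 0.3860i, |z|^2 = 2.7734
Iter 2: z = 0.8554 + -0.8646i, |z|^2 = 1.4793
Iter 3: z = -1.6359 + -1.0932i, |z|^2 = 3.8713
Iter 4: z = -0.1390 + 3.9628i, |z|^2 = 15.7232
Escaped at iteration 4

Answer: 4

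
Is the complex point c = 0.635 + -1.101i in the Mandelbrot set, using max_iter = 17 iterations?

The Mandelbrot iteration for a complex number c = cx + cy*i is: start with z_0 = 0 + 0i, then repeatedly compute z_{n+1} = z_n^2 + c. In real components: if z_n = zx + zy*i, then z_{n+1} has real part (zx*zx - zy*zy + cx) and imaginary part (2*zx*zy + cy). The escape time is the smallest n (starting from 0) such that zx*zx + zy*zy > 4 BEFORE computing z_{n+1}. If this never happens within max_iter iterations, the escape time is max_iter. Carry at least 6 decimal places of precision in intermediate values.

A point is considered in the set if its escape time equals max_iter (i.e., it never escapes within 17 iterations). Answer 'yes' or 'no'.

Answer: no

Derivation:
z_0 = 0 + 0i, c = 0.6350 + -1.1010i
Iter 1: z = 0.6350 + -1.1010i, |z|^2 = 1.6154
Iter 2: z = -0.1740 + -2.4993i, |z|^2 = 6.2766
Escaped at iteration 2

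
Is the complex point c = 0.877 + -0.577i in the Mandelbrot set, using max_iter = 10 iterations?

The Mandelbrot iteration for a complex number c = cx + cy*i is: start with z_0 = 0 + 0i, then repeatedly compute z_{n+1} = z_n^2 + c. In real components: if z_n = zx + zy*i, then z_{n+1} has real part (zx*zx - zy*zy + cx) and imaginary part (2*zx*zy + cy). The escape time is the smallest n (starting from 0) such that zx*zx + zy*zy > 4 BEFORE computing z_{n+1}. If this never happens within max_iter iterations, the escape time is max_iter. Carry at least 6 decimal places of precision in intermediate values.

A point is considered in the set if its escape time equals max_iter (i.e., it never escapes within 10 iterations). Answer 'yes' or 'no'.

z_0 = 0 + 0i, c = 0.8770 + -0.5770i
Iter 1: z = 0.8770 + -0.5770i, |z|^2 = 1.1021
Iter 2: z = 1.3132 + -1.5891i, |z|^2 = 4.2496
Escaped at iteration 2

Answer: no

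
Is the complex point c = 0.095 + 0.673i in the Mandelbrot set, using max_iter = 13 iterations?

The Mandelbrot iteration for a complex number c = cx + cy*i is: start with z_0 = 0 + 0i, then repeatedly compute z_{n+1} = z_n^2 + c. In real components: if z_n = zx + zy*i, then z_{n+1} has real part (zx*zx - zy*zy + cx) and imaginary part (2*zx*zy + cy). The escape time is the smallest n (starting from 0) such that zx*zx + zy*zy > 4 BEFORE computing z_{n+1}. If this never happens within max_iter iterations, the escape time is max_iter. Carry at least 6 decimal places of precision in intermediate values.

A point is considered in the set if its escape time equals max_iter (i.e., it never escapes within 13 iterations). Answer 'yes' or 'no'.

z_0 = 0 + 0i, c = 0.0950 + 0.6730i
Iter 1: z = 0.0950 + 0.6730i, |z|^2 = 0.4620
Iter 2: z = -0.3489 + 0.8009i, |z|^2 = 0.7631
Iter 3: z = -0.4247 + 0.1141i, |z|^2 = 0.1934
Iter 4: z = 0.2623 + 0.5761i, |z|^2 = 0.4006
Iter 5: z = -0.1680 + 0.9752i, |z|^2 = 0.9793
Iter 6: z = -0.8278 + 0.3453i, |z|^2 = 0.8044
Iter 7: z = 0.6610 + 0.1014i, |z|^2 = 0.4472
Iter 8: z = 0.5217 + 0.8070i, |z|^2 = 0.9234
Iter 9: z = -0.2842 + 1.5150i, |z|^2 = 2.3760
Iter 10: z = -2.1195 + -0.1880i, |z|^2 = 4.5278
Escaped at iteration 10

Answer: no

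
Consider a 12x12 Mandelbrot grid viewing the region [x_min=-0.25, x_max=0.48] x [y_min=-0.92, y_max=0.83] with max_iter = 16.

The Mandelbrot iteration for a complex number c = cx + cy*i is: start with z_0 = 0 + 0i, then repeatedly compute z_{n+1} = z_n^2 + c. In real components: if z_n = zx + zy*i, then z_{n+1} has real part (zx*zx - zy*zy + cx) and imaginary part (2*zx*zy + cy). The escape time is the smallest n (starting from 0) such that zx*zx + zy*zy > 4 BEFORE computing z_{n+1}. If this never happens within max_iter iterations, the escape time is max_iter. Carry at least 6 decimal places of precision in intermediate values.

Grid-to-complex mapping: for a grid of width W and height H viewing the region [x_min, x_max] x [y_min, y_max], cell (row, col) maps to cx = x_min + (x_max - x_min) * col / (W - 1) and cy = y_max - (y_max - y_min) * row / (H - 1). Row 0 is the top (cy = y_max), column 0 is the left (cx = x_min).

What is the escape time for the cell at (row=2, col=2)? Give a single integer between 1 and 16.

Answer: 16

Derivation:
z_0 = 0 + 0i, c = -0.1173 + 0.5118i
Iter 1: z = -0.1173 + 0.5118i, |z|^2 = 0.2757
Iter 2: z = -0.3655 + 0.3918i, |z|^2 = 0.2871
Iter 3: z = -0.1372 + 0.2254i, |z|^2 = 0.0696
Iter 4: z = -0.1493 + 0.4500i, |z|^2 = 0.2247
Iter 5: z = -0.2975 + 0.3775i, |z|^2 = 0.2310
Iter 6: z = -0.1713 + 0.2873i, |z|^2 = 0.1119
Iter 7: z = -0.1704 + 0.4134i, |z|^2 = 0.2000
Iter 8: z = -0.2591 + 0.3709i, |z|^2 = 0.2047
Iter 9: z = -0.1877 + 0.3196i, |z|^2 = 0.1374
Iter 10: z = -0.1842 + 0.3919i, |z|^2 = 0.1875
Iter 11: z = -0.2369 + 0.3675i, |z|^2 = 0.1911
Iter 12: z = -0.1962 + 0.3377i, |z|^2 = 0.1525
Iter 13: z = -0.1928 + 0.3793i, |z|^2 = 0.1811
Iter 14: z = -0.2240 + 0.3655i, |z|^2 = 0.1838
Iter 15: z = -0.2007 + 0.3481i, |z|^2 = 0.1615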